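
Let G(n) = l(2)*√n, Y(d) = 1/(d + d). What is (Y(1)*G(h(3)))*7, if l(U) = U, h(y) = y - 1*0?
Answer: 7*√3 ≈ 12.124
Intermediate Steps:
h(y) = y (h(y) = y + 0 = y)
Y(d) = 1/(2*d)
G(n) = 2*√n
(Y(1)*G(h(3)))*7 = (((½)/1)*(2*√3))*7 = (((½)*1)*(2*√3))*7 = ((2*√3)/2)*7 = √3*7 = 7*√3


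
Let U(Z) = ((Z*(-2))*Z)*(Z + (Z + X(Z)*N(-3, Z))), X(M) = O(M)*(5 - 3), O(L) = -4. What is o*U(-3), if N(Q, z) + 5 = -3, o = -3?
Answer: 3132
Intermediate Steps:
N(Q, z) = -8 (N(Q, z) = -5 - 3 = -8)
X(M) = -8 (X(M) = -4*(5 - 3) = -4*2 = -8)
U(Z) = -2*Z²*(64 + 2*Z) (U(Z) = ((Z*(-2))*Z)*(Z + (Z - 8*(-8))) = ((-2*Z)*Z)*(Z + (Z + 64)) = (-2*Z²)*(Z + (64 + Z)) = (-2*Z²)*(64 + 2*Z) = -2*Z²*(64 + 2*Z))
o*U(-3) = -12*(-3)²*(-32 - 1*(-3)) = -12*9*(-32 + 3) = -12*9*(-29) = -3*(-1044) = 3132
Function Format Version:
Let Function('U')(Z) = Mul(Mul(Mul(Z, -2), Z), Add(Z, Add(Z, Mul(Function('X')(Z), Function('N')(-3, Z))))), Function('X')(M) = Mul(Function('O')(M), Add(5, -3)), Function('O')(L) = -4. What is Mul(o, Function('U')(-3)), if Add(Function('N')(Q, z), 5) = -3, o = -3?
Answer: 3132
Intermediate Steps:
Function('N')(Q, z) = -8 (Function('N')(Q, z) = Add(-5, -3) = -8)
Function('X')(M) = -8 (Function('X')(M) = Mul(-4, Add(5, -3)) = Mul(-4, 2) = -8)
Function('U')(Z) = Mul(-2, Pow(Z, 2), Add(64, Mul(2, Z))) (Function('U')(Z) = Mul(Mul(Mul(Z, -2), Z), Add(Z, Add(Z, Mul(-8, -8)))) = Mul(Mul(Mul(-2, Z), Z), Add(Z, Add(Z, 64))) = Mul(Mul(-2, Pow(Z, 2)), Add(Z, Add(64, Z))) = Mul(Mul(-2, Pow(Z, 2)), Add(64, Mul(2, Z))) = Mul(-2, Pow(Z, 2), Add(64, Mul(2, Z))))
Mul(o, Function('U')(-3)) = Mul(-3, Mul(4, Pow(-3, 2), Add(-32, Mul(-1, -3)))) = Mul(-3, Mul(4, 9, Add(-32, 3))) = Mul(-3, Mul(4, 9, -29)) = Mul(-3, -1044) = 3132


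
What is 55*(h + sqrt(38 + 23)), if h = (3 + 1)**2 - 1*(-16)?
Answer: 1760 + 55*sqrt(61) ≈ 2189.6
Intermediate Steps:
h = 32 (h = 4**2 + 16 = 16 + 16 = 32)
55*(h + sqrt(38 + 23)) = 55*(32 + sqrt(38 + 23)) = 55*(32 + sqrt(61)) = 1760 + 55*sqrt(61)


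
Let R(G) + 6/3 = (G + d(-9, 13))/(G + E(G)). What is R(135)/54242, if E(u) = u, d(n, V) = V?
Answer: -98/3661335 ≈ -2.6766e-5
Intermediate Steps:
R(G) = -2 + (13 + G)/(2*G) (R(G) = -2 + (G + 13)/(G + G) = -2 + (13 + G)/((2*G)) = -2 + (13 + G)*(1/(2*G)) = -2 + (13 + G)/(2*G))
R(135)/54242 = ((½)*(13 - 3*135)/135)/54242 = ((½)*(1/135)*(13 - 405))*(1/54242) = ((½)*(1/135)*(-392))*(1/54242) = -196/135*1/54242 = -98/3661335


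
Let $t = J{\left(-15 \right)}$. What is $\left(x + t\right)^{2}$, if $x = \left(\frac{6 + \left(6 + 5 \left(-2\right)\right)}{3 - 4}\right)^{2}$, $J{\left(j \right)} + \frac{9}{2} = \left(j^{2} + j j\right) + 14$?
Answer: $\frac{859329}{4} \approx 2.1483 \cdot 10^{5}$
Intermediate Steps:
$J{\left(j \right)} = \frac{19}{2} + 2 j^{2}$ ($J{\left(j \right)} = - \frac{9}{2} + \left(\left(j^{2} + j j\right) + 14\right) = - \frac{9}{2} + \left(\left(j^{2} + j^{2}\right) + 14\right) = - \frac{9}{2} + \left(2 j^{2} + 14\right) = - \frac{9}{2} + \left(14 + 2 j^{2}\right) = \frac{19}{2} + 2 j^{2}$)
$t = \frac{919}{2}$ ($t = \frac{19}{2} + 2 \left(-15\right)^{2} = \frac{19}{2} + 2 \cdot 225 = \frac{19}{2} + 450 = \frac{919}{2} \approx 459.5$)
$x = 4$ ($x = \left(\frac{6 + \left(6 - 10\right)}{-1}\right)^{2} = \left(\left(6 - 4\right) \left(-1\right)\right)^{2} = \left(2 \left(-1\right)\right)^{2} = \left(-2\right)^{2} = 4$)
$\left(x + t\right)^{2} = \left(4 + \frac{919}{2}\right)^{2} = \left(\frac{927}{2}\right)^{2} = \frac{859329}{4}$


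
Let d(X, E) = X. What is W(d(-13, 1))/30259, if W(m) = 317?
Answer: 317/30259 ≈ 0.010476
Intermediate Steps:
W(d(-13, 1))/30259 = 317/30259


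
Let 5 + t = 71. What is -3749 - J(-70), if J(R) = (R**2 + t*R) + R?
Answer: -3959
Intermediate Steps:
t = 66 (t = -5 + 71 = 66)
J(R) = R**2 + 67*R (J(R) = (R**2 + 66*R) + R = R**2 + 67*R)
-3749 - J(-70) = -3749 - (-70)*(67 - 70) = -3749 - (-70)*(-3) = -3749 - 1*210 = -3749 - 210 = -3959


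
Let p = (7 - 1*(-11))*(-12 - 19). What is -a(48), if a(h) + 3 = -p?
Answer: -555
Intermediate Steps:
p = -558 (p = (7 + 11)*(-31) = 18*(-31) = -558)
a(h) = 555 (a(h) = -3 - 1*(-558) = -3 + 558 = 555)
-a(48) = -1*555 = -555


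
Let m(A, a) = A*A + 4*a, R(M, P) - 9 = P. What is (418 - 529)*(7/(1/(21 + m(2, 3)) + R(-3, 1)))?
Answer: -4107/53 ≈ -77.491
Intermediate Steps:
R(M, P) = 9 + P
m(A, a) = A² + 4*a
(418 - 529)*(7/(1/(21 + m(2, 3)) + R(-3, 1))) = (418 - 529)*(7/(1/(21 + (2² + 4*3)) + (9 + 1))) = -777/(1/(21 + (4 + 12)) + 10) = -777/(1/(21 + 16) + 10) = -777/(1/37 + 10) = -777/371/37 = -777*37/371 = -111*37/53 = -4107/53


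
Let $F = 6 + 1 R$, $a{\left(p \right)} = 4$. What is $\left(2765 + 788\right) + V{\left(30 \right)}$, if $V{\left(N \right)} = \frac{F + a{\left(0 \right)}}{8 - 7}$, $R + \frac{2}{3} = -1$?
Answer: $\frac{10684}{3} \approx 3561.3$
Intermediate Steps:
$R = - \frac{5}{3}$ ($R = - \frac{2}{3} - 1 = - \frac{5}{3} \approx -1.6667$)
$F = \frac{13}{3}$ ($F = 6 + 1 \left(- \frac{5}{3}\right) = 6 - \frac{5}{3} = \frac{13}{3} \approx 4.3333$)
$V{\left(N \right)} = \frac{25}{3}$ ($V{\left(N \right)} = \frac{\frac{13}{3} + 4}{8 - 7} = \frac{25}{3 \cdot 1} = \frac{25}{3} \cdot 1 = \frac{25}{3}$)
$\left(2765 + 788\right) + V{\left(30 \right)} = \left(2765 + 788\right) + \frac{25}{3} = 3553 + \frac{25}{3} = \frac{10684}{3}$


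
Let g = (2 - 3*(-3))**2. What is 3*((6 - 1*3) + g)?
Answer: 372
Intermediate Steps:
g = 121 (g = (2 + 9)**2 = 11**2 = 121)
3*((6 - 1*3) + g) = 3*((6 - 1*3) + 121) = 3*((6 - 3) + 121) = 3*(3 + 121) = 3*124 = 372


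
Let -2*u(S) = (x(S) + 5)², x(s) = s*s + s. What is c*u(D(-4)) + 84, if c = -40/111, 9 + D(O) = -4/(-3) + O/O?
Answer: 3719744/8991 ≈ 413.72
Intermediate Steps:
D(O) = -20/3 (D(O) = -9 + (-4/(-3) + O/O) = -9 + (-4*(-⅓) + 1) = -9 + (4/3 + 1) = -9 + 7/3 = -20/3)
x(s) = s + s² (x(s) = s² + s = s + s²)
c = -40/111 (c = -40*1/111 = -40/111 ≈ -0.36036)
u(S) = -(5 + S*(1 + S))²/2 (u(S) = -(S*(1 + S) + 5)²/2 = -(5 + S*(1 + S))²/2)
c*u(D(-4)) + 84 = -(-20)*(5 - 20*(1 - 20/3)/3)²/111 + 84 = -(-20)*(5 - 20/3*(-17/3))²/111 + 84 = -(-20)*(5 + 340/9)²/111 + 84 = -(-20)*(385/9)²/111 + 84 = -(-20)*148225/(111*81) + 84 = -40/111*(-148225/162) + 84 = 2964500/8991 + 84 = 3719744/8991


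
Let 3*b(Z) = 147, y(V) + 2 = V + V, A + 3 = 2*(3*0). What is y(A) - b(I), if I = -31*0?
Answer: -57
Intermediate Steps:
A = -3 (A = -3 + 2*(3*0) = -3 + 2*0 = -3 + 0 = -3)
y(V) = -2 + 2*V (y(V) = -2 + (V + V) = -2 + 2*V)
I = 0
b(Z) = 49 (b(Z) = (1/3)*147 = 49)
y(A) - b(I) = (-2 + 2*(-3)) - 1*49 = (-2 - 6) - 49 = -8 - 49 = -57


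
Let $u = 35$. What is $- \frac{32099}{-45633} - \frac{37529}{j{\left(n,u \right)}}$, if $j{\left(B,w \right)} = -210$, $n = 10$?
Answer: $\frac{81871507}{456330} \approx 179.41$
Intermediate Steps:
$- \frac{32099}{-45633} - \frac{37529}{j{\left(n,u \right)}} = - \frac{32099}{-45633} - \frac{37529}{-210} = \left(-32099\right) \left(- \frac{1}{45633}\right) - - \frac{37529}{210} = \frac{32099}{45633} + \frac{37529}{210} = \frac{81871507}{456330}$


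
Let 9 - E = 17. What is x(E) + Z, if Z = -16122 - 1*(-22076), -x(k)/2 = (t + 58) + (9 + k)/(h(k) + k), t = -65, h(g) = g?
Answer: 47745/8 ≈ 5968.1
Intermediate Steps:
E = -8 (E = 9 - 1*17 = 9 - 17 = -8)
x(k) = 14 - (9 + k)/k (x(k) = -2*((-65 + 58) + (9 + k)/(k + k)) = -2*(-7 + (9 + k)/((2*k))) = -2*(-7 + (9 + k)*(1/(2*k))) = -2*(-7 + (9 + k)/(2*k)) = 14 - (9 + k)/k)
Z = 5954 (Z = -16122 + 22076 = 5954)
x(E) + Z = (13 - 9/(-8)) + 5954 = (13 - 9*(-1/8)) + 5954 = (13 + 9/8) + 5954 = 113/8 + 5954 = 47745/8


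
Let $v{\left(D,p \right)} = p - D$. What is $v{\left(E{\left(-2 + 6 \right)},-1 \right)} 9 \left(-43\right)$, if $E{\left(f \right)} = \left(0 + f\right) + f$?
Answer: $3483$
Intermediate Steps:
$E{\left(f \right)} = 2 f$ ($E{\left(f \right)} = f + f = 2 f$)
$v{\left(E{\left(-2 + 6 \right)},-1 \right)} 9 \left(-43\right) = \left(-1 - 2 \left(-2 + 6\right)\right) 9 \left(-43\right) = \left(-1 - 2 \cdot 4\right) \left(-387\right) = \left(-1 - 8\right) \left(-387\right) = \left(-9\right) \left(-387\right) = 3483$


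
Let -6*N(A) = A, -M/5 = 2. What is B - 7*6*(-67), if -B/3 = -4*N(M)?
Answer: 2834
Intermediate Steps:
M = -10 (M = -5*2 = -10)
N(A) = -A/6
B = 20 (B = -(-12)*(-1/6*(-10)) = -(-12)*5/3 = -3*(-20/3) = 20)
B - 7*6*(-67) = 20 - 7*6*(-67) = 20 - 42*(-67) = 20 + 2814 = 2834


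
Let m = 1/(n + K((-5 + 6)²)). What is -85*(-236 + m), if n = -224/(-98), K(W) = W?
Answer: 460785/23 ≈ 20034.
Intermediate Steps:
n = 16/7 (n = -224*(-1/98) = 16/7 ≈ 2.2857)
m = 7/23 (m = 1/(16/7 + (-5 + 6)²) = 1/(16/7 + 1²) = 1/(16/7 + 1) = 1/(23/7) = 7/23 ≈ 0.30435)
-85*(-236 + m) = -85*(-236 + 7/23) = -85*(-5421/23) = 460785/23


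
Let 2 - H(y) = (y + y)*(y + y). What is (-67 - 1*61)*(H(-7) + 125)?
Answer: 8832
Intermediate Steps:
H(y) = 2 - 4*y² (H(y) = 2 - (y + y)*(y + y) = 2 - 2*y*2*y = 2 - 4*y²)
(-67 - 1*61)*(H(-7) + 125) = (-67 - 1*61)*((2 - 4*(-7)²) + 125) = (-67 - 61)*((2 - 4*49) + 125) = -128*((2 - 196) + 125) = -128*(-194 + 125) = -128*(-69) = 8832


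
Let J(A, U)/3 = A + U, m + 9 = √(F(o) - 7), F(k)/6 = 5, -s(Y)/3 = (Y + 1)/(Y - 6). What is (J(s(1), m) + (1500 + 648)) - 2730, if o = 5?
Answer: -3027/5 + 3*√23 ≈ -591.01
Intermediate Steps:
s(Y) = -3*(1 + Y)/(-6 + Y) (s(Y) = -3*(Y + 1)/(Y - 6) = -3*(1 + Y)/(-6 + Y))
F(k) = 30 (F(k) = 6*5 = 30)
m = -9 + √23 (m = -9 + √(30 - 7) = -9 + √23 ≈ -4.2042)
J(A, U) = 3*A + 3*U (J(A, U) = 3*(A + U) = 3*A + 3*U)
(J(s(1), m) + (1500 + 648)) - 2730 = ((3*(3*(-1 - 1*1)/(-6 + 1)) + 3*(-9 + √23)) + (1500 + 648)) - 2730 = ((3*(3*(-1 - 1)/(-5)) + (-27 + 3*√23)) + 2148) - 2730 = ((3*(3*(-⅕)*(-2)) + (-27 + 3*√23)) + 2148) - 2730 = ((3*(6/5) + (-27 + 3*√23)) + 2148) - 2730 = ((18/5 + (-27 + 3*√23)) + 2148) - 2730 = ((-117/5 + 3*√23) + 2148) - 2730 = (10623/5 + 3*√23) - 2730 = -3027/5 + 3*√23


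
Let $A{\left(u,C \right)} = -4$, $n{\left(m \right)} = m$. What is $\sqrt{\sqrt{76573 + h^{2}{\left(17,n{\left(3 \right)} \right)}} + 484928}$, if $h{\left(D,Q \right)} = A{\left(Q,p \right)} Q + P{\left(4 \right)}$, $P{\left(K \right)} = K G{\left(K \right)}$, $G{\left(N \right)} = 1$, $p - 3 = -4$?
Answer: $\sqrt{484928 + \sqrt{76637}} \approx 696.57$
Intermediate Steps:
$p = -1$ ($p = 3 - 4 = -1$)
$P{\left(K \right)} = K$ ($P{\left(K \right)} = K 1 = K$)
$h{\left(D,Q \right)} = 4 - 4 Q$ ($h{\left(D,Q \right)} = - 4 Q + 4 = 4 - 4 Q$)
$\sqrt{\sqrt{76573 + h^{2}{\left(17,n{\left(3 \right)} \right)}} + 484928} = \sqrt{\sqrt{76573 + \left(4 - 12\right)^{2}} + 484928} = \sqrt{\sqrt{76573 + \left(-8\right)^{2}} + 484928} = \sqrt{\sqrt{76573 + 64} + 484928} = \sqrt{\sqrt{76637} + 484928} = \sqrt{484928 + \sqrt{76637}}$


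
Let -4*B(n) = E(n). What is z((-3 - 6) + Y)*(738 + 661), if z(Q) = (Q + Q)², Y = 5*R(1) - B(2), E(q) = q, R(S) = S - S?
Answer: 404311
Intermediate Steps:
R(S) = 0
B(n) = -n/4
Y = ½ (Y = 5*0 - (-1)*2/4 = 0 - 1*(-½) = 0 + ½ = ½ ≈ 0.50000)
z(Q) = 4*Q² (z(Q) = (2*Q)² = 4*Q²)
z((-3 - 6) + Y)*(738 + 661) = (4*((-3 - 6) + ½)²)*(738 + 661) = (4*(-9 + ½)²)*1399 = (4*(-17/2)²)*1399 = (4*(289/4))*1399 = 289*1399 = 404311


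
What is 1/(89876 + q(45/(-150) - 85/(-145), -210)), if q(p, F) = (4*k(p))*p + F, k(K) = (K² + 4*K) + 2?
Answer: 6097250/546738542127 ≈ 1.1152e-5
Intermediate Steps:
k(K) = 2 + K² + 4*K
q(p, F) = F + p*(8 + 4*p² + 16*p) (q(p, F) = (4*(2 + p² + 4*p))*p + F = (8 + 4*p² + 16*p)*p + F = p*(8 + 4*p² + 16*p) + F = F + p*(8 + 4*p² + 16*p))
1/(89876 + q(45/(-150) - 85/(-145), -210)) = 1/(89876 + (-210 + 4*(45/(-150) - 85/(-145))*(2 + (45/(-150) - 85/(-145))² + 4*(45/(-150) - 85/(-145))))) = 1/(89876 + (-210 + 4*(45*(-1/150) - 85*(-1/145))*(2 + (45*(-1/150) - 85*(-1/145))² + 4*(45*(-1/150) - 85*(-1/145))))) = 1/(89876 + (-210 + 4*(-3/10 + 17/29)*(2 + (-3/10 + 17/29)² + 4*(-3/10 + 17/29)))) = 1/(89876 + (-210 + 4*(83/290)*(2 + (83/290)² + 4*(83/290)))) = 1/(89876 + (-210 + 4*(83/290)*(2 + 6889/84100 + 166/145))) = 1/(89876 + (-210 + 4*(83/290)*(271369/84100))) = 1/(89876 + (-210 + 22523627/6097250)) = 1/(89876 - 1257898873/6097250) = 1/(546738542127/6097250) = 6097250/546738542127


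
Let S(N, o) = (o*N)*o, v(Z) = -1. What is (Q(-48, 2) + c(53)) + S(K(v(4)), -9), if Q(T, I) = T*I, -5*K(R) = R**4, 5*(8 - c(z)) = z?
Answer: -574/5 ≈ -114.80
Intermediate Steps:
c(z) = 8 - z/5
K(R) = -R**4/5
Q(T, I) = I*T
S(N, o) = N*o**2 (S(N, o) = (N*o)*o = N*o**2)
(Q(-48, 2) + c(53)) + S(K(v(4)), -9) = (2*(-48) + (8 - 1/5*53)) - 1/5*(-1)**4*(-9)**2 = (-96 + (8 - 53/5)) - 1/5*1*81 = (-96 - 13/5) - 1/5*81 = -493/5 - 81/5 = -574/5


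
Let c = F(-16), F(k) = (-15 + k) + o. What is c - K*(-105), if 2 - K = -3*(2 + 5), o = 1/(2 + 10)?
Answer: 28609/12 ≈ 2384.1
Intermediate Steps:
o = 1/12 ≈ 0.083333
K = 23 (K = 2 - (-3)*(2 + 5) = 2 - (-3)*7 = 2 - 1*(-21) = 2 + 21 = 23)
F(k) = -179/12 + k (F(k) = (-15 + k) + 1/12 = -179/12 + k)
c = -371/12 (c = -179/12 - 16 = -371/12 ≈ -30.917)
c - K*(-105) = -371/12 - 23*(-105) = -371/12 - 1*(-2415) = -371/12 + 2415 = 28609/12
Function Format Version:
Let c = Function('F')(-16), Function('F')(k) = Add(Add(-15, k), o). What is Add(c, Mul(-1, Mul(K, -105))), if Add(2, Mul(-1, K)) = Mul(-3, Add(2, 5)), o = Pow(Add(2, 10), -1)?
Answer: Rational(28609, 12) ≈ 2384.1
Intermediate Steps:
o = Rational(1, 12) (o = Pow(12, -1) = Rational(1, 12) ≈ 0.083333)
K = 23 (K = Add(2, Mul(-1, Mul(-3, Add(2, 5)))) = Add(2, Mul(-1, Mul(-3, 7))) = Add(2, Mul(-1, -21)) = Add(2, 21) = 23)
Function('F')(k) = Add(Rational(-179, 12), k) (Function('F')(k) = Add(Add(-15, k), Rational(1, 12)) = Add(Rational(-179, 12), k))
c = Rational(-371, 12) (c = Add(Rational(-179, 12), -16) = Rational(-371, 12) ≈ -30.917)
Add(c, Mul(-1, Mul(K, -105))) = Add(Rational(-371, 12), Mul(-1, Mul(23, -105))) = Add(Rational(-371, 12), Mul(-1, -2415)) = Add(Rational(-371, 12), 2415) = Rational(28609, 12)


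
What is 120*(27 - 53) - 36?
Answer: -3156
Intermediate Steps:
120*(27 - 53) - 36 = 120*(-26) - 36 = -3120 - 36 = -3156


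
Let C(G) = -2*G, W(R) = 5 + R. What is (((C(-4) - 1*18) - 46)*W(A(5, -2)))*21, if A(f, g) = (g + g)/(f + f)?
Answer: -27048/5 ≈ -5409.6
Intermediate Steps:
A(f, g) = g/f (A(f, g) = (2*g)/((2*f)) = (2*g)*(1/(2*f)) = g/f)
(((C(-4) - 1*18) - 46)*W(A(5, -2)))*21 = (((-2*(-4) - 1*18) - 46)*(5 - 2/5))*21 = (((8 - 18) - 46)*(5 - 2*⅕))*21 = ((-10 - 46)*(5 - ⅖))*21 = -56*23/5*21 = -1288/5*21 = -27048/5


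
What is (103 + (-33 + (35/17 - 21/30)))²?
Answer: 147161161/28900 ≈ 5092.1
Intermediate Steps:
(103 + (-33 + (35/17 - 21/30)))² = (103 + (-33 + (35*(1/17) - 21*1/30)))² = (103 + (-33 + (35/17 - 7/10)))² = (103 + (-33 + 231/170))² = (103 - 5379/170)² = (12131/170)² = 147161161/28900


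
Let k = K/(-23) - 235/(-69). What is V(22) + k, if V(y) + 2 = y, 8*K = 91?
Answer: 12647/552 ≈ 22.911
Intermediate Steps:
K = 91/8 (K = (⅛)*91 = 91/8 ≈ 11.375)
V(y) = -2 + y
k = 1607/552 (k = (91/8)/(-23) - 235/(-69) = (91/8)*(-1/23) - 235*(-1/69) = -91/184 + 235/69 = 1607/552 ≈ 2.9112)
V(22) + k = (-2 + 22) + 1607/552 = 20 + 1607/552 = 12647/552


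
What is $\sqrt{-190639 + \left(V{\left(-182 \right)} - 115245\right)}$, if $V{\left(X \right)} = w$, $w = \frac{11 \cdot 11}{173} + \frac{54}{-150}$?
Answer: $\frac{4 i \sqrt{14304362621}}{865} \approx 553.07 i$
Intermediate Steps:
$w = \frac{1468}{4325}$ ($w = 121 \cdot \frac{1}{173} + 54 \left(- \frac{1}{150}\right) = \frac{121}{173} - \frac{9}{25} = \frac{1468}{4325} \approx 0.33942$)
$V{\left(X \right)} = \frac{1468}{4325}$
$\sqrt{-190639 + \left(V{\left(-182 \right)} - 115245\right)} = \sqrt{-190639 + \left(\frac{1468}{4325} - 115245\right)} = \sqrt{-190639 - \frac{498433157}{4325}} = \sqrt{- \frac{1322946832}{4325}} = \frac{4 i \sqrt{14304362621}}{865}$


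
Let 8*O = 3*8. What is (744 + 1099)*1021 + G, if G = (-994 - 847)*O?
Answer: 1876180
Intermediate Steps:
O = 3 (O = (3*8)/8 = (1/8)*24 = 3)
G = -5523 (G = (-994 - 847)*3 = -1841*3 = -5523)
(744 + 1099)*1021 + G = (744 + 1099)*1021 - 5523 = 1843*1021 - 5523 = 1881703 - 5523 = 1876180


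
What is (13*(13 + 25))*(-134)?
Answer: -66196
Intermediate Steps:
(13*(13 + 25))*(-134) = (13*38)*(-134) = 494*(-134) = -66196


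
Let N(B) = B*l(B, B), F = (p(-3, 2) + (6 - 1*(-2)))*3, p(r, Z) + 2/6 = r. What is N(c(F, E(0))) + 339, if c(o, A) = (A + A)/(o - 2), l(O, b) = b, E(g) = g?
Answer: 339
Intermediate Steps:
p(r, Z) = -1/3 + r
F = 14 (F = ((-1/3 - 3) + (6 - 1*(-2)))*3 = (-10/3 + (6 + 2))*3 = (-10/3 + 8)*3 = (14/3)*3 = 14)
c(o, A) = 2*A/(-2 + o) (c(o, A) = (2*A)/(-2 + o) = 2*A/(-2 + o))
N(B) = B**2 (N(B) = B*B = B**2)
N(c(F, E(0))) + 339 = (2*0/(-2 + 14))**2 + 339 = (2*0/12)**2 + 339 = (2*0*(1/12))**2 + 339 = 0**2 + 339 = 0 + 339 = 339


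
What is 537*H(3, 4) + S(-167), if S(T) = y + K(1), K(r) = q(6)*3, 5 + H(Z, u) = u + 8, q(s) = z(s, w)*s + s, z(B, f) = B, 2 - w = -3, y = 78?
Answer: 3963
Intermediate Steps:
w = 5 (w = 2 - 1*(-3) = 2 + 3 = 5)
q(s) = s + s² (q(s) = s*s + s = s² + s = s + s²)
H(Z, u) = 3 + u (H(Z, u) = -5 + (u + 8) = -5 + (8 + u) = 3 + u)
K(r) = 126 (K(r) = (6*(1 + 6))*3 = (6*7)*3 = 42*3 = 126)
S(T) = 204 (S(T) = 78 + 126 = 204)
537*H(3, 4) + S(-167) = 537*(3 + 4) + 204 = 537*7 + 204 = 3759 + 204 = 3963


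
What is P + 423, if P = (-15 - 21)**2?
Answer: 1719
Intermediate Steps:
P = 1296 (P = (-36)**2 = 1296)
P + 423 = 1296 + 423 = 1719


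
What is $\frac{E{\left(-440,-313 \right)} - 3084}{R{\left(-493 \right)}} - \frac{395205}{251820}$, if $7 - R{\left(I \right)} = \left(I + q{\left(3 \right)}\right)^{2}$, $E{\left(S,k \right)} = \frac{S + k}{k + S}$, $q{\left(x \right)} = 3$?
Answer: $- \frac{2091324289}{1343560428} \approx -1.5566$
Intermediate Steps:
$E{\left(S,k \right)} = 1$ ($E{\left(S,k \right)} = \frac{S + k}{S + k} = 1$)
$R{\left(I \right)} = 7 - \left(3 + I\right)^{2}$ ($R{\left(I \right)} = 7 - \left(I + 3\right)^{2} = 7 - \left(3 + I\right)^{2}$)
$\frac{E{\left(-440,-313 \right)} - 3084}{R{\left(-493 \right)}} - \frac{395205}{251820} = \frac{1 - 3084}{7 - \left(3 - 493\right)^{2}} - \frac{395205}{251820} = \frac{1 - 3084}{7 - \left(-490\right)^{2}} - \frac{26347}{16788} = - \frac{3083}{7 - 240100} - \frac{26347}{16788} = - \frac{3083}{-240093} - \frac{26347}{16788} = \left(-3083\right) \left(- \frac{1}{240093}\right) - \frac{26347}{16788} = \frac{3083}{240093} - \frac{26347}{16788} = - \frac{2091324289}{1343560428}$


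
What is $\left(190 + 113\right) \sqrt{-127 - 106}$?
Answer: $303 i \sqrt{233} \approx 4625.1 i$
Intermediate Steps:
$\left(190 + 113\right) \sqrt{-127 - 106} = 303 \sqrt{-233} = 303 i \sqrt{233}$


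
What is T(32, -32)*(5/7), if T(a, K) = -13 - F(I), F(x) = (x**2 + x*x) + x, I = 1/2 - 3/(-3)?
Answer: -95/7 ≈ -13.571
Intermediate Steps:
I = 3/2 (I = 1*(1/2) - 3*(-1/3) = 1/2 + 1 = 3/2 ≈ 1.5000)
F(x) = x + 2*x**2 (F(x) = (x**2 + x**2) + x = 2*x**2 + x = x + 2*x**2)
T(a, K) = -19 (T(a, K) = -13 - 3*(1 + 2*(3/2))/2 = -13 - 3*(1 + 3)/2 = -13 - 3*4/2 = -13 - 1*6 = -13 - 6 = -19)
T(32, -32)*(5/7) = -95/7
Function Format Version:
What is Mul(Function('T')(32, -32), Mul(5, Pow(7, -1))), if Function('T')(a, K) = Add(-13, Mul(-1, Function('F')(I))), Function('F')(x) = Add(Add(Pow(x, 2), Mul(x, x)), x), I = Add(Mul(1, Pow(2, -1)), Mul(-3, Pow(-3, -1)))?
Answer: Rational(-95, 7) ≈ -13.571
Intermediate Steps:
I = Rational(3, 2) (I = Add(Mul(1, Rational(1, 2)), Mul(-3, Rational(-1, 3))) = Add(Rational(1, 2), 1) = Rational(3, 2) ≈ 1.5000)
Function('F')(x) = Add(x, Mul(2, Pow(x, 2))) (Function('F')(x) = Add(Add(Pow(x, 2), Pow(x, 2)), x) = Add(Mul(2, Pow(x, 2)), x) = Add(x, Mul(2, Pow(x, 2))))
Function('T')(a, K) = -19 (Function('T')(a, K) = Add(-13, Mul(-1, Mul(Rational(3, 2), Add(1, Mul(2, Rational(3, 2)))))) = Add(-13, Mul(-1, Mul(Rational(3, 2), Add(1, 3)))) = Add(-13, Mul(-1, Mul(Rational(3, 2), 4))) = Add(-13, Mul(-1, 6)) = Add(-13, -6) = -19)
Mul(Function('T')(32, -32), Mul(5, Pow(7, -1))) = Mul(-19, Mul(5, Pow(7, -1))) = Mul(-19, Mul(5, Rational(1, 7))) = Mul(-19, Rational(5, 7)) = Rational(-95, 7)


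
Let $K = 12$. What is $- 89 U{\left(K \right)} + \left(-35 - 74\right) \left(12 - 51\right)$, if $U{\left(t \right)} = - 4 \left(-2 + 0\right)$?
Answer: $3539$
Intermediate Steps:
$U{\left(t \right)} = 8$ ($U{\left(t \right)} = \left(-4\right) \left(-2\right) = 8$)
$- 89 U{\left(K \right)} + \left(-35 - 74\right) \left(12 - 51\right) = \left(-89\right) 8 + \left(-35 - 74\right) \left(12 - 51\right) = -712 - -4251 = -712 + 4251 = 3539$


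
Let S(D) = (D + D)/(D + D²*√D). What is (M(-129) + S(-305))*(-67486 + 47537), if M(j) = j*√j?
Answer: 19949*(-129*√129 - 2*I + 39345*I*√39345)/(I + 305*√305) ≈ -0.0014038 + 2.9228e+7*I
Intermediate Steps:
M(j) = j^(3/2)
S(D) = 2*D/(D + D^(5/2)) (S(D) = (2*D)/(D + D^(5/2)) = 2*D/(D + D^(5/2)))
(M(-129) + S(-305))*(-67486 + 47537) = ((-129)^(3/2) + 2*(-305)/(-305 + (-305)^(5/2)))*(-67486 + 47537) = (-129*I*√129 + 2*(-305)/(-305 + 93025*I*√305))*(-19949) = (-129*I*√129 - 610/(-305 + 93025*I*√305))*(-19949) = (-610/(-305 + 93025*I*√305) - 129*I*√129)*(-19949) = 12168890/(-305 + 93025*I*√305) + 2573421*I*√129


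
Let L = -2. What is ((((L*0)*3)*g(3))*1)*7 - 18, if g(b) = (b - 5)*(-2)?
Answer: -18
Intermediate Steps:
g(b) = 10 - 2*b (g(b) = (-5 + b)*(-2) = 10 - 2*b)
((((L*0)*3)*g(3))*1)*7 - 18 = (((-2*0*3)*(10 - 2*3))*1)*7 - 18 = (((0*3)*(10 - 6))*1)*7 - 18 = ((0*4)*1)*7 - 18 = (0*1)*7 - 18 = 0*7 - 18 = 0 - 18 = -18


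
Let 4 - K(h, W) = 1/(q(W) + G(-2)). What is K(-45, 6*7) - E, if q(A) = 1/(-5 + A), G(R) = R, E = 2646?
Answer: -192829/73 ≈ -2641.5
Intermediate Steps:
K(h, W) = 4 - 1/(-2 + 1/(-5 + W)) (K(h, W) = 4 - 1/(1/(-5 + W) - 2) = 4 - 1/(-2 + 1/(-5 + W)))
K(-45, 6*7) - E = (-49 + 9*(6*7))/(-11 + 2*(6*7)) - 1*2646 = (-49 + 9*42)/(-11 + 2*42) - 2646 = (-49 + 378)/(-11 + 84) - 2646 = 329/73 - 2646 = -192829/73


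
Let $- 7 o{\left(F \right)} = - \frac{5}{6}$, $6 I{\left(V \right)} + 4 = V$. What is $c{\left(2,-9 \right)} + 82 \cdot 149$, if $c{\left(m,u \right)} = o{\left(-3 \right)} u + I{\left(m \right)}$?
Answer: $\frac{513097}{42} \approx 12217.0$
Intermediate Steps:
$I{\left(V \right)} = - \frac{2}{3} + \frac{V}{6}$
$o{\left(F \right)} = \frac{5}{42}$ ($o{\left(F \right)} = - \frac{\left(-5\right) \frac{1}{6}}{7} = \left(- \frac{1}{7}\right) \left(- \frac{5}{6}\right) = \frac{5}{42}$)
$c{\left(m,u \right)} = - \frac{2}{3} + \frac{m}{6} + \frac{5 u}{42}$ ($c{\left(m,u \right)} = \frac{5 u}{42} + \left(- \frac{2}{3} + \frac{m}{6}\right) = - \frac{2}{3} + \frac{m}{6} + \frac{5 u}{42}$)
$c{\left(2,-9 \right)} + 82 \cdot 149 = \left(- \frac{2}{3} + \frac{1}{6} \cdot 2 + \frac{5}{42} \left(-9\right)\right) + 82 \cdot 149 = \left(- \frac{2}{3} + \frac{1}{3} - \frac{15}{14}\right) + 12218 = - \frac{59}{42} + 12218 = \frac{513097}{42}$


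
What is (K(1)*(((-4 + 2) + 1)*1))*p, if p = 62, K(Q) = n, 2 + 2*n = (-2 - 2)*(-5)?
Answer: -558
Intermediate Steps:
n = 9 (n = -1 + ((-2 - 2)*(-5))/2 = -1 + (-4*(-5))/2 = -1 + (½)*20 = -1 + 10 = 9)
K(Q) = 9
(K(1)*(((-4 + 2) + 1)*1))*p = (9*(((-4 + 2) + 1)*1))*62 = (9*((-2 + 1)*1))*62 = (9*(-1*1))*62 = (9*(-1))*62 = -9*62 = -558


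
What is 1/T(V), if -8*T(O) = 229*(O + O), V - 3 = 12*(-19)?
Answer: 4/51525 ≈ 7.7632e-5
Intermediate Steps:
V = -225 (V = 3 + 12*(-19) = 3 - 228 = -225)
T(O) = -229*O/4 (T(O) = -229*(O + O)/8 = -229*2*O/8 = -229*O/4)
1/T(V) = 1/(-229/4*(-225)) = 1/(51525/4) = 4/51525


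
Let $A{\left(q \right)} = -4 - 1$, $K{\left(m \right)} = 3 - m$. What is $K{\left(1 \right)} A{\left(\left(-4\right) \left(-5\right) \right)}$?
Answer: $-10$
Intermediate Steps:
$A{\left(q \right)} = -5$
$K{\left(1 \right)} A{\left(\left(-4\right) \left(-5\right) \right)} = \left(3 - 1\right) \left(-5\right) = 2 \left(-5\right) = -10$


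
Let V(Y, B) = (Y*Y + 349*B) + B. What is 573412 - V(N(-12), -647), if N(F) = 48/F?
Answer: 799846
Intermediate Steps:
V(Y, B) = Y**2 + 350*B (V(Y, B) = (Y**2 + 349*B) + B = Y**2 + 350*B)
573412 - V(N(-12), -647) = 573412 - ((48/(-12))**2 + 350*(-647)) = 573412 - ((48*(-1/12))**2 - 226450) = 573412 - ((-4)**2 - 226450) = 573412 - (16 - 226450) = 573412 - 1*(-226434) = 573412 + 226434 = 799846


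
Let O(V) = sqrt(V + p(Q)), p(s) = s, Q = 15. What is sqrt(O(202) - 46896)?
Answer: sqrt(-46896 + sqrt(217)) ≈ 216.52*I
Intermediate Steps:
O(V) = sqrt(15 + V) (O(V) = sqrt(V + 15) = sqrt(15 + V))
sqrt(O(202) - 46896) = sqrt(sqrt(15 + 202) - 46896) = sqrt(sqrt(217) - 46896) = sqrt(-46896 + sqrt(217))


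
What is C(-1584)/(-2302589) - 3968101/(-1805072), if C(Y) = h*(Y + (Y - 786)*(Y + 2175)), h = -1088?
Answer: -2744775436615855/4156338931408 ≈ -660.38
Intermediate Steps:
C(Y) = -1088*Y - 1088*(-786 + Y)*(2175 + Y) (C(Y) = -1088*(Y + (Y - 786)*(Y + 2175)) = -1088*(Y + (-786 + Y)*(2175 + Y)) = -1088*Y - 1088*(-786 + Y)*(2175 + Y))
C(-1584)/(-2302589) - 3968101/(-1805072) = (1859990400 - 1512320*(-1584) - 1088*(-1584)**2)/(-2302589) - 3968101/(-1805072) = (1859990400 + 2395514880 - 1088*2509056)*(-1/2302589) - 3968101*(-1/1805072) = (1859990400 + 2395514880 - 2729852928)*(-1/2302589) + 3968101/1805072 = 1525652352*(-1/2302589) + 3968101/1805072 = -1525652352/2302589 + 3968101/1805072 = -2744775436615855/4156338931408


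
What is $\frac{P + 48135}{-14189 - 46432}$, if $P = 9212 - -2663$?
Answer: $- \frac{60010}{60621} \approx -0.98992$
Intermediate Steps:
$P = 11875$ ($P = 9212 + 2663 = 11875$)
$\frac{P + 48135}{-14189 - 46432} = \frac{11875 + 48135}{-14189 - 46432} = \frac{60010}{-60621} = 60010 \left(- \frac{1}{60621}\right) = - \frac{60010}{60621}$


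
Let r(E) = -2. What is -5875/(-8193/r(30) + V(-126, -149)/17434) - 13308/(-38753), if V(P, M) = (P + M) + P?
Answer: -301883585891/276766097894 ≈ -1.0908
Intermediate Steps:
V(P, M) = M + 2*P (V(P, M) = (M + P) + P = M + 2*P)
-5875/(-8193/r(30) + V(-126, -149)/17434) - 13308/(-38753) = -5875/(-8193/(-2) + (-149 + 2*(-126))/17434) - 13308/(-38753) = -5875/(-8193*(-½) + (-149 - 252)*(1/17434)) - 13308*(-1/38753) = -5875/(8193/2 - 401*1/17434) + 13308/38753 = -5875/(8193/2 - 401/17434) + 13308/38753 = -5875/35708990/8717 + 13308/38753 = -5875*8717/35708990 + 13308/38753 = -10242475/7141798 + 13308/38753 = -301883585891/276766097894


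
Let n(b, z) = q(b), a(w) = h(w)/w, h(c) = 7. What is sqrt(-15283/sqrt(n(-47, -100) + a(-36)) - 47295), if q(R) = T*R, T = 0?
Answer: sqrt(-2317455 + 641886*I*sqrt(7))/7 ≈ 75.299 + 230.14*I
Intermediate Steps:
a(w) = 7/w
q(R) = 0 (q(R) = 0*R = 0)
n(b, z) = 0
sqrt(-15283/sqrt(n(-47, -100) + a(-36)) - 47295) = sqrt(-15283/sqrt(0 + 7/(-36)) - 47295) = sqrt(-15283/sqrt(0 + 7*(-1/36)) - 47295) = sqrt(-15283/sqrt(0 - 7/36) - 47295) = sqrt(-15283*(-6*I*sqrt(7)/7) - 47295) = sqrt(-(-91698)*I*sqrt(7)/7 - 47295) = sqrt(91698*I*sqrt(7)/7 - 47295) = sqrt(-47295 + 91698*I*sqrt(7)/7)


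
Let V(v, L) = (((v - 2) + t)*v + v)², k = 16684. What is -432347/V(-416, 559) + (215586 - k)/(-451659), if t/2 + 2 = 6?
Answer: -442938879981965/1005774437710848 ≈ -0.44040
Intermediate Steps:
t = 8 (t = -4 + 2*6 = -4 + 12 = 8)
V(v, L) = (v + v*(6 + v))² (V(v, L) = (((v - 2) + 8)*v + v)² = (((-2 + v) + 8)*v + v)² = ((6 + v)*v + v)² = (v*(6 + v) + v)² = (v + v*(6 + v))²)
-432347/V(-416, 559) + (215586 - k)/(-451659) = -432347*1/(173056*(7 - 416)²) + (215586 - 1*16684)/(-451659) = -432347/(173056*(-409)²) + (215586 - 16684)*(-1/451659) = -432347/(173056*167281) + 198902*(-1/451659) = -432347/28948980736 - 198902/451659 = -442938879981965/1005774437710848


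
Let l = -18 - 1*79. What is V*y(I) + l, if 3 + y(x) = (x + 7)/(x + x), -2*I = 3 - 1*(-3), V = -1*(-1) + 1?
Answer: -313/3 ≈ -104.33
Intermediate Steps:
V = 2 (V = 1 + 1 = 2)
I = -3 (I = -(3 - 1*(-3))/2 = -(3 + 3)/2 = -½*6 = -3)
l = -97 (l = -18 - 79 = -97)
y(x) = -3 + (7 + x)/(2*x) (y(x) = -3 + (x + 7)/(x + x) = -3 + (7 + x)/((2*x)) = -3 + (7 + x)*(1/(2*x)) = -3 + (7 + x)/(2*x))
V*y(I) + l = 2*((½)*(7 - 5*(-3))/(-3)) - 97 = 2*((½)*(-⅓)*(7 + 15)) - 97 = 2*((½)*(-⅓)*22) - 97 = 2*(-11/3) - 97 = -22/3 - 97 = -313/3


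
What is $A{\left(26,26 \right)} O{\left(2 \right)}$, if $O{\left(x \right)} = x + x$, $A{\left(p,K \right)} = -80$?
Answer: $-320$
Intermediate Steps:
$O{\left(x \right)} = 2 x$
$A{\left(26,26 \right)} O{\left(2 \right)} = - 80 \cdot 2 \cdot 2 = \left(-80\right) 4 = -320$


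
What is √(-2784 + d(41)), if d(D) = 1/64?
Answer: 5*I*√7127/8 ≈ 52.763*I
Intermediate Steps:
d(D) = 1/64
√(-2784 + d(41)) = √(-2784 + 1/64) = √(-178175/64) = 5*I*√7127/8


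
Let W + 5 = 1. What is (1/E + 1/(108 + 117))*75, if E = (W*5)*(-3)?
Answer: 19/12 ≈ 1.5833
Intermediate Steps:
W = -4 (W = -5 + 1 = -4)
E = 60 (E = -4*5*(-3) = -20*(-3) = 60)
(1/E + 1/(108 + 117))*75 = (1/60 + 1/(108 + 117))*75 = (1/60 + 1/225)*75 = (19/900)*75 = 19/12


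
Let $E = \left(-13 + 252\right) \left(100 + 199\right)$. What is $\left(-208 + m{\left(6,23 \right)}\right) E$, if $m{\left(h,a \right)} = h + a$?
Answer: $-12791519$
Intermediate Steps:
$m{\left(h,a \right)} = a + h$
$E = 71461$ ($E = 239 \cdot 299 = 71461$)
$\left(-208 + m{\left(6,23 \right)}\right) E = \left(-208 + \left(23 + 6\right)\right) 71461 = \left(-208 + 29\right) 71461 = \left(-179\right) 71461 = -12791519$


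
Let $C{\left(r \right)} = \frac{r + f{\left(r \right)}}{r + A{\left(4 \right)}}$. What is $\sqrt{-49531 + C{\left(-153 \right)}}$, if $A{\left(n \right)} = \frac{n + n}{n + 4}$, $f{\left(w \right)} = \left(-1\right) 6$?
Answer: $\frac{i \sqrt{286085014}}{76} \approx 222.55 i$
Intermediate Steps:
$f{\left(w \right)} = -6$
$A{\left(n \right)} = \frac{2 n}{4 + n}$
$C{\left(r \right)} = \frac{-6 + r}{1 + r}$ ($C{\left(r \right)} = \frac{r - 6}{r + 2 \cdot 4 \frac{1}{4 + 4}} = \frac{-6 + r}{r + 2 \cdot 4 \cdot \frac{1}{8}} = \frac{-6 + r}{r + 1} = \frac{-6 + r}{1 + r}$)
$\sqrt{-49531 + C{\left(-153 \right)}} = \sqrt{-49531 + \frac{-6 - 153}{1 - 153}} = \sqrt{-49531 + \frac{1}{-152} \left(-159\right)} = \sqrt{-49531 - - \frac{159}{152}} = \sqrt{-49531 + \frac{159}{152}} = \sqrt{- \frac{7528553}{152}} = \frac{i \sqrt{286085014}}{76}$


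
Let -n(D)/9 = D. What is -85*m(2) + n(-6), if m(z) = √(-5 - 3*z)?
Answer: 54 - 85*I*√11 ≈ 54.0 - 281.91*I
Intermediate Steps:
n(D) = -9*D
-85*m(2) + n(-6) = -85*√(-5 - 3*2) - 9*(-6) = -85*√(-5 - 6) + 54 = -85*I*√11 + 54 = 54 - 85*I*√11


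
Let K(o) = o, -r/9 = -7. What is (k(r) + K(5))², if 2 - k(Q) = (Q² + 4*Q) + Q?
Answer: 18292729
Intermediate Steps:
r = 63 (r = -9*(-7) = 63)
k(Q) = 2 - Q² - 5*Q (k(Q) = 2 - ((Q² + 4*Q) + Q) = 2 - (Q² + 5*Q) = 2 + (-Q² - 5*Q) = 2 - Q² - 5*Q)
(k(r) + K(5))² = ((2 - 1*63² - 5*63) + 5)² = ((2 - 1*3969 - 315) + 5)² = ((2 - 3969 - 315) + 5)² = (-4282 + 5)² = (-4277)² = 18292729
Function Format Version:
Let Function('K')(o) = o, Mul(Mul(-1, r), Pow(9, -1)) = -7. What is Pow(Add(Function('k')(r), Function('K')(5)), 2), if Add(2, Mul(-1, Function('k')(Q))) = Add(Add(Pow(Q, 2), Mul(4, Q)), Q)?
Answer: 18292729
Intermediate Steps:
r = 63 (r = Mul(-9, -7) = 63)
Function('k')(Q) = Add(2, Mul(-1, Pow(Q, 2)), Mul(-5, Q)) (Function('k')(Q) = Add(2, Mul(-1, Add(Add(Pow(Q, 2), Mul(4, Q)), Q))) = Add(2, Mul(-1, Add(Pow(Q, 2), Mul(5, Q)))) = Add(2, Add(Mul(-1, Pow(Q, 2)), Mul(-5, Q))) = Add(2, Mul(-1, Pow(Q, 2)), Mul(-5, Q)))
Pow(Add(Function('k')(r), Function('K')(5)), 2) = Pow(Add(Add(2, Mul(-1, Pow(63, 2)), Mul(-5, 63)), 5), 2) = Pow(Add(Add(2, Mul(-1, 3969), -315), 5), 2) = Pow(Add(Add(2, -3969, -315), 5), 2) = Pow(Add(-4282, 5), 2) = Pow(-4277, 2) = 18292729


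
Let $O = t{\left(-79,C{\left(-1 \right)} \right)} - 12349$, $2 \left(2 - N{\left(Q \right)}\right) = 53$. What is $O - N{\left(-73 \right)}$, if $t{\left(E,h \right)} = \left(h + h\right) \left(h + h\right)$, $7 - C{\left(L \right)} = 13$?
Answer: $- \frac{24361}{2} \approx -12181.0$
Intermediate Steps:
$N{\left(Q \right)} = - \frac{49}{2}$ ($N{\left(Q \right)} = 2 - \frac{53}{2} = - \frac{49}{2}$)
$C{\left(L \right)} = -6$ ($C{\left(L \right)} = 7 - 13 = -6$)
$t{\left(E,h \right)} = 4 h^{2}$ ($t{\left(E,h \right)} = 2 h 2 h = 4 h^{2}$)
$O = -12205$ ($O = 4 \left(-6\right)^{2} - 12349 = 4 \cdot 36 - 12349 = 144 - 12349 = -12205$)
$O - N{\left(-73 \right)} = -12205 - - \frac{49}{2} = -12205 + \frac{49}{2} = - \frac{24361}{2}$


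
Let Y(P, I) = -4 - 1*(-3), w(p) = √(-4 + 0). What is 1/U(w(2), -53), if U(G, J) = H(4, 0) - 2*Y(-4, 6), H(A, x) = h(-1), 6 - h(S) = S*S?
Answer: ⅐ ≈ 0.14286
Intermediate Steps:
h(S) = 6 - S² (h(S) = 6 - S*S = 6 - S²)
H(A, x) = 5 (H(A, x) = 6 - 1*(-1)² = 6 - 1*1 = 6 - 1 = 5)
w(p) = 2*I (w(p) = √(-4) = 2*I)
Y(P, I) = -1 (Y(P, I) = -4 + 3 = -1)
U(G, J) = 7 (U(G, J) = 5 - 2*(-1) = 5 + 2 = 7)
1/U(w(2), -53) = 1/7 = ⅐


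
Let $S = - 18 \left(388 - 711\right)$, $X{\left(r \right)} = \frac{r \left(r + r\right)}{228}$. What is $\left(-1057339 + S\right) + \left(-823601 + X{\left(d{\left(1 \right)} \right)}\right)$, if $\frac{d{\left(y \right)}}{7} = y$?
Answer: $- \frac{213764315}{114} \approx -1.8751 \cdot 10^{6}$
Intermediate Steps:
$d{\left(y \right)} = 7 y$
$X{\left(r \right)} = \frac{r^{2}}{114}$ ($X{\left(r \right)} = r 2 r \frac{1}{228} = 2 r^{2} \cdot \frac{1}{228} = \frac{r^{2}}{114}$)
$S = 5814$ ($S = \left(-18\right) \left(-323\right) = 5814$)
$\left(-1057339 + S\right) + \left(-823601 + X{\left(d{\left(1 \right)} \right)}\right) = \left(-1057339 + 5814\right) - \left(823601 - \frac{\left(7 \cdot 1\right)^{2}}{114}\right) = -1051525 - \left(823601 - \frac{7^{2}}{114}\right) = -1051525 + \left(-823601 + \frac{1}{114} \cdot 49\right) = -1051525 + \left(-823601 + \frac{49}{114}\right) = -1051525 - \frac{93890465}{114} = - \frac{213764315}{114}$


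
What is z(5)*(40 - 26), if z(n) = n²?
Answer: 350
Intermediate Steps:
z(5)*(40 - 26) = 5²*(40 - 26) = 25*14 = 350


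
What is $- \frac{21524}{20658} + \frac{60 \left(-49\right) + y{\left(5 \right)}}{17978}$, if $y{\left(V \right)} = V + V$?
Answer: $- \frac{111871603}{92847381} \approx -1.2049$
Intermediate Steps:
$y{\left(V \right)} = 2 V$
$- \frac{21524}{20658} + \frac{60 \left(-49\right) + y{\left(5 \right)}}{17978} = - \frac{21524}{20658} + \frac{60 \left(-49\right) + 2 \cdot 5}{17978} = \left(-21524\right) \frac{1}{20658} + \left(-2940 + 10\right) \frac{1}{17978} = - \frac{10762}{10329} - \frac{1465}{8989} = - \frac{111871603}{92847381}$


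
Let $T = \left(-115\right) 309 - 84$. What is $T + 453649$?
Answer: $418030$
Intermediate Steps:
$T = -35619$ ($T = -35535 - 84 = -35619$)
$T + 453649 = -35619 + 453649 = 418030$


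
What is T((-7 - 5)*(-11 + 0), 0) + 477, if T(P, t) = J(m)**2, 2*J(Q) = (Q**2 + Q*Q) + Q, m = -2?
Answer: 486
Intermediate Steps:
J(Q) = Q**2 + Q/2 (J(Q) = ((Q**2 + Q*Q) + Q)/2 = ((Q**2 + Q**2) + Q)/2 = (2*Q**2 + Q)/2 = (Q + 2*Q**2)/2 = Q**2 + Q/2)
T(P, t) = 9 (T(P, t) = (-2*(1/2 - 2))**2 = (-2*(-3/2))**2 = 3**2 = 9)
T((-7 - 5)*(-11 + 0), 0) + 477 = 9 + 477 = 486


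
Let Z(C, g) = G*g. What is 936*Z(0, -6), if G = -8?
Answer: 44928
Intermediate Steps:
Z(C, g) = -8*g
936*Z(0, -6) = 936*(-8*(-6)) = 936*48 = 44928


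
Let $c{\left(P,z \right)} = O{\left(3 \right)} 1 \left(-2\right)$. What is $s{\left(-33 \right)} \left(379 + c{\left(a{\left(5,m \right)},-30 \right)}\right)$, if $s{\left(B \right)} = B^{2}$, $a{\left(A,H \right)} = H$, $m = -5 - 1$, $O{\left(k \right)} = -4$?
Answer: $421443$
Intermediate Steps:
$m = -6$ ($m = -5 - 1 = -6$)
$c{\left(P,z \right)} = 8$ ($c{\left(P,z \right)} = \left(-4\right) 1 \left(-2\right) = \left(-4\right) \left(-2\right) = 8$)
$s{\left(-33 \right)} \left(379 + c{\left(a{\left(5,m \right)},-30 \right)}\right) = \left(-33\right)^{2} \left(379 + 8\right) = 1089 \cdot 387 = 421443$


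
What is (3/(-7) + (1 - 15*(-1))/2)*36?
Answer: 1908/7 ≈ 272.57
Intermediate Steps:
(3/(-7) + (1 - 15*(-1))/2)*36 = (3*(-⅐) + (1 - 3*(-5))*(½))*36 = (-3/7 + (1 + 15)*(½))*36 = (-3/7 + 16*(½))*36 = (-3/7 + 8)*36 = (53/7)*36 = 1908/7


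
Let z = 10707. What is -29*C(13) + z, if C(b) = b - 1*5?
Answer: 10475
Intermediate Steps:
C(b) = -5 + b (C(b) = b - 5 = -5 + b)
-29*C(13) + z = -29*(-5 + 13) + 10707 = -29*8 + 10707 = -232 + 10707 = 10475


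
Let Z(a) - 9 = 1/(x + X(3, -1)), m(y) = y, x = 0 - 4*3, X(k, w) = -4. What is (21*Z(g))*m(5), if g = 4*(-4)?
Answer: 15015/16 ≈ 938.44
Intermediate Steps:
g = -16
x = -12 (x = 0 - 12 = -12)
Z(a) = 143/16 (Z(a) = 9 + 1/(-12 - 4) = 9 + 1/(-16) = 9 - 1/16 = 143/16)
(21*Z(g))*m(5) = (21*(143/16))*5 = (3003/16)*5 = 15015/16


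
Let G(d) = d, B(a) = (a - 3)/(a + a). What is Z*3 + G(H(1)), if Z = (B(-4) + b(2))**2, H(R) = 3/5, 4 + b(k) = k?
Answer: 1407/320 ≈ 4.3969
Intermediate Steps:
b(k) = -4 + k
B(a) = (-3 + a)/(2*a) (B(a) = (-3 + a)/((2*a)) = (-3 + a)*(1/(2*a)) = (-3 + a)/(2*a))
H(R) = 3/5 (H(R) = 3*(1/5) = 3/5)
Z = 81/64 (Z = ((1/2)*(-3 - 4)/(-4) + (-4 + 2))**2 = ((1/2)*(-1/4)*(-7) - 2)**2 = (7/8 - 2)**2 = (-9/8)**2 = 81/64 ≈ 1.2656)
Z*3 + G(H(1)) = (81/64)*3 + 3/5 = 243/64 + 3/5 = 1407/320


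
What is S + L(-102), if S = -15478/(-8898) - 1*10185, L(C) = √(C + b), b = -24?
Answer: -45305326/4449 + 3*I*√14 ≈ -10183.0 + 11.225*I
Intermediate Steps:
L(C) = √(-24 + C) (L(C) = √(C - 24) = √(-24 + C))
S = -45305326/4449 (S = -15478*(-1/8898) - 10185 = 7739/4449 - 10185 = -45305326/4449 ≈ -10183.)
S + L(-102) = -45305326/4449 + √(-24 - 102) = -45305326/4449 + √(-126) = -45305326/4449 + 3*I*√14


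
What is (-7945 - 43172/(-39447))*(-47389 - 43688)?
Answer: 9513394694237/13149 ≈ 7.2351e+8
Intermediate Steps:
(-7945 - 43172/(-39447))*(-47389 - 43688) = (-7945 - 43172*(-1/39447))*(-91077) = (-7945 + 43172/39447)*(-91077) = -313363243/39447*(-91077) = 9513394694237/13149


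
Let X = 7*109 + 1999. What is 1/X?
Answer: 1/2762 ≈ 0.00036206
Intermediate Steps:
X = 2762 (X = 763 + 1999 = 2762)
1/X = 1/2762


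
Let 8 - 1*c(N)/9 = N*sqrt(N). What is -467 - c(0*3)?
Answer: -539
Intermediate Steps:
c(N) = 72 - 9*N**(3/2) (c(N) = 72 - 9*N*sqrt(N) = 72 - 9*N**(3/2))
-467 - c(0*3) = -467 - (72 - 9*(0*3)**(3/2)) = -467 - (72 - 9*0**(3/2)) = -467 - (72 - 9*0) = -467 - (72 + 0) = -467 - 1*72 = -467 - 72 = -539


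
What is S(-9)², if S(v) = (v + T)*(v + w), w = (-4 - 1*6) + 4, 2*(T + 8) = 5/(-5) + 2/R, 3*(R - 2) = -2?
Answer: 1010025/16 ≈ 63127.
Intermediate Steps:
R = 4/3 (R = 2 + (⅓)*(-2) = 2 - ⅔ = 4/3 ≈ 1.3333)
T = -31/4 (T = -8 + (5/(-5) + 2/(4/3))/2 = -8 + (5*(-⅕) + 2*(¾))/2 = -8 + (-1 + 3/2)/2 = -8 + (½)*(½) = -8 + ¼ = -31/4 ≈ -7.7500)
w = -6 (w = (-4 - 6) + 4 = -10 + 4 = -6)
S(v) = (-6 + v)*(-31/4 + v) (S(v) = (v - 31/4)*(v - 6) = (-31/4 + v)*(-6 + v) = (-6 + v)*(-31/4 + v))
S(-9)² = (93/2 + (-9)² - 55/4*(-9))² = (93/2 + 81 + 495/4)² = (1005/4)² = 1010025/16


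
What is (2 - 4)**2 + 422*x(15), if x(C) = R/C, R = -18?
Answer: -2512/5 ≈ -502.40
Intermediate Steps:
x(C) = -18/C
(2 - 4)**2 + 422*x(15) = (2 - 4)**2 + 422*(-18/15) = (-2)**2 + 422*(-18*1/15) = 4 + 422*(-6/5) = 4 - 2532/5 = -2512/5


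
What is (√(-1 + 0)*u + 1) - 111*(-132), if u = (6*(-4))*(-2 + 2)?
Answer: 14653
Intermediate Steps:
u = 0 (u = -24*0 = 0)
(√(-1 + 0)*u + 1) - 111*(-132) = (√(-1 + 0)*0 + 1) - 111*(-132) = (√(-1)*0 + 1) + 14652 = (I*0 + 1) + 14652 = (0 + 1) + 14652 = 1 + 14652 = 14653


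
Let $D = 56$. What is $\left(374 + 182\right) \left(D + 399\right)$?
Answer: $252980$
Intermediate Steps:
$\left(374 + 182\right) \left(D + 399\right) = \left(374 + 182\right) \left(56 + 399\right) = 556 \cdot 455 = 252980$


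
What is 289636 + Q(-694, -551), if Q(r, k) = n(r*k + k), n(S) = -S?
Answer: -92207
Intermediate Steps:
Q(r, k) = -k - k*r (Q(r, k) = -(r*k + k) = -(k*r + k) = -(k + k*r) = -k - k*r)
289636 + Q(-694, -551) = 289636 - 1*(-551)*(1 - 694) = 289636 - 1*(-551)*(-693) = 289636 - 381843 = -92207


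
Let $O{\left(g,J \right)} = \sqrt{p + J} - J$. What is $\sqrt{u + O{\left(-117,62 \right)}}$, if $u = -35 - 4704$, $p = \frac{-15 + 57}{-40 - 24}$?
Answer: $\frac{\sqrt{-76816 + 2 \sqrt{3926}}}{4} \approx 69.233 i$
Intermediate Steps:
$p = - \frac{21}{32}$ ($p = \frac{42}{-64} = 42 \left(- \frac{1}{64}\right) = - \frac{21}{32} \approx -0.65625$)
$O{\left(g,J \right)} = \sqrt{- \frac{21}{32} + J} - J$
$u = -4739$ ($u = -35 - 4704 = -4739$)
$\sqrt{u + O{\left(-117,62 \right)}} = \sqrt{-4739 + \left(\left(-1\right) 62 + \frac{\sqrt{-42 + 64 \cdot 62}}{8}\right)} = \sqrt{-4739 - \left(62 - \frac{\sqrt{-42 + 3968}}{8}\right)} = \sqrt{-4739 - \left(62 - \frac{\sqrt{3926}}{8}\right)} = \sqrt{-4801 + \frac{\sqrt{3926}}{8}}$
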